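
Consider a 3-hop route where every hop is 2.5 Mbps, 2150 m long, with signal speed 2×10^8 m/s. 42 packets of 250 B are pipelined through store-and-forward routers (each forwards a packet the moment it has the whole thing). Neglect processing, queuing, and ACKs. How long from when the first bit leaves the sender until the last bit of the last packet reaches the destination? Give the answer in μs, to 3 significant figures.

Per-hop transmission t_tx = L/R = 2000/2500000 = 800 μs.
Per-hop propagation t_prop = 2150/200000000 = 10.75 μs.
Pipeline fill: first packet needs 3·t_tx to clear all hops; remaining 41 packets each add one t_tx.
Total = (3+42-1)·t_tx + 3·t_prop = 44·800 + 3·10.75 = 35200 μs.

35200 μs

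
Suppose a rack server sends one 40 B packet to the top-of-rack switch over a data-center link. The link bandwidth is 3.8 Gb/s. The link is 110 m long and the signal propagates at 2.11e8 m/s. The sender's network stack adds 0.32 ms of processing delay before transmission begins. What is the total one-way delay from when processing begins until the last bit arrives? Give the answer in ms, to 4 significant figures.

0.3206 ms

L = 40 × 8 = 320 bits.
Transmission delay = L/R = 320 / 3800000000 = 8.42105e-05 ms.
Propagation delay = d/s = 110 m / 211000000 m/s = 0.000521327 ms.
Plus processing delay 0.32 ms = 0.32 ms.
Total = 0.3206 ms.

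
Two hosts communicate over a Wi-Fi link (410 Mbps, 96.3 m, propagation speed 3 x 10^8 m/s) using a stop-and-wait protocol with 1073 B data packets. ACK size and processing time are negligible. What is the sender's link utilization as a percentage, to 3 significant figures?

t_tx = L/R = 8584/410000000 = 2.09366e-05 s.
t_prop = 96.3/300000000 = 3.21e-07 s; RTT = 6.42e-07 s.
Cycle = t_tx + RTT = 2.15786e-05 s.
Utilization = t_tx / cycle = 2.09366e-05/2.15786e-05 = 97.0 %.

97.0 %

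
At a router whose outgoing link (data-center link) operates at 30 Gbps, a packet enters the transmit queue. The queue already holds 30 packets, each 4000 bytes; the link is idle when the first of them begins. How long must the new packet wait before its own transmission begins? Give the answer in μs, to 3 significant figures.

Each queued packet: L/R = 32000/30000000000 = 1.06667 μs.
30 queued → 32 μs.
Queuing delay = 32.0 μs.

32.0 μs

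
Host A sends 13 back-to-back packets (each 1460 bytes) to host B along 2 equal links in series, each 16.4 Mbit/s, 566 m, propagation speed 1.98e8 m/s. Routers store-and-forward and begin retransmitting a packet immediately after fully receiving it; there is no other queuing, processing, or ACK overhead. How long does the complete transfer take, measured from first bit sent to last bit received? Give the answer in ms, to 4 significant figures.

9.976 ms

Per-hop transmission t_tx = L/R = 11680/1.64e+07 = 0.712195 ms.
Per-hop propagation t_prop = 566/198000000 = 0.00285859 ms.
Pipeline fill: first packet needs 2·t_tx to clear all hops; remaining 12 packets each add one t_tx.
Total = (2+13-1)·t_tx + 2·t_prop = 14·0.712195 + 2·0.00285859 = 9.976 ms.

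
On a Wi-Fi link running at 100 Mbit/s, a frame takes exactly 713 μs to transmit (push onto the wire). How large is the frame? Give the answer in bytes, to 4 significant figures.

L = R × t_tx = 100000000 b/s × 0.000713 s = 71300 bits.
In bytes: 71300 / 8 = 8913 bytes.

8913 bytes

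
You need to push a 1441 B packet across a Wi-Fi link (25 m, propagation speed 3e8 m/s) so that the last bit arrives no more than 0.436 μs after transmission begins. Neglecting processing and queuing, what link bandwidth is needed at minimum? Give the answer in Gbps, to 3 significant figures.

L = 11528 bits.
Propagation delay = 25 / 300000000 = 0.0833333 μs.
Transmission budget = 0.436 − 0.0833333 = 0.352667 μs.
R ≥ L / t_tx = 11528 bits / 3.52667e-07 s = 32.7 Gbps.

32.7 Gbps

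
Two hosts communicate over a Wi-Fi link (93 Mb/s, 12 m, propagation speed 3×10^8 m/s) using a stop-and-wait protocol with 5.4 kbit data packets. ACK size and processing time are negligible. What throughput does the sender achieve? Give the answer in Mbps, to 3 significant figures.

t_tx = L/R = 5400/93000000 = 5.80645e-05 s.
t_prop = 12/300000000 = 4e-08 s; RTT = 8e-08 s.
Cycle = t_tx + RTT = 5.81445e-05 s.
Throughput = L / cycle = 5400 / 5.81445e-05 = 92.9 Mbps.

92.9 Mbps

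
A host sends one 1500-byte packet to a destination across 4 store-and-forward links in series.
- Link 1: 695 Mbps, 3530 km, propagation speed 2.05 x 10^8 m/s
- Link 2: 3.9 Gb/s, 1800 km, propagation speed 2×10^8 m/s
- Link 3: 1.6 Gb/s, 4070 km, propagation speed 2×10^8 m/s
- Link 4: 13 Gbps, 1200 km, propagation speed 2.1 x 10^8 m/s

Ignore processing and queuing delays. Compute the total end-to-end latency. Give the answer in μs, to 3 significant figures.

L = 1500 × 8 = 12000 bits.
Transmission delays (L/R per hop): 17.2662, 3.07692, 7.5, 0.923077 μs; sum = 28.7662 μs.
Propagation delays (d/s per hop): 17219.5, 9000, 20350, 5714.29 μs; sum = 52283.8 μs.
End-to-end = 52300 μs.

52300 μs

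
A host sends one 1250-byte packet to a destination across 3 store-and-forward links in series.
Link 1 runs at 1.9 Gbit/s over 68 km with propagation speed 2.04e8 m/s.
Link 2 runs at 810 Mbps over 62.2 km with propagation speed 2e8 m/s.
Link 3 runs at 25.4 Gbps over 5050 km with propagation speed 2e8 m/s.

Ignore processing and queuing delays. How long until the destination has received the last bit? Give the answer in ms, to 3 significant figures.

L = 1250 × 8 = 10000 bits.
Transmission delays (L/R per hop): 0.00526316, 0.0123457, 0.000393701 ms; sum = 0.0180025 ms.
Propagation delays (d/s per hop): 0.333333, 0.311, 25.25 ms; sum = 25.8943 ms.
End-to-end = 25.9 ms.

25.9 ms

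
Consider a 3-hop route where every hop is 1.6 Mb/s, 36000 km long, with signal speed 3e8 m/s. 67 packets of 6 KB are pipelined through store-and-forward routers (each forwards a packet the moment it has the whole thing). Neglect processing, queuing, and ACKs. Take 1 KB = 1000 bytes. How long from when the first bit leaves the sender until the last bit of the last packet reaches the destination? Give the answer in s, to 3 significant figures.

2.43 s

Per-hop transmission t_tx = L/R = 48000/1600000 = 0.03 s.
Per-hop propagation t_prop = 36000000/300000000 = 0.12 s.
Pipeline fill: first packet needs 3·t_tx to clear all hops; remaining 66 packets each add one t_tx.
Total = (3+67-1)·t_tx + 3·t_prop = 69·0.03 + 3·0.12 = 2.43 s.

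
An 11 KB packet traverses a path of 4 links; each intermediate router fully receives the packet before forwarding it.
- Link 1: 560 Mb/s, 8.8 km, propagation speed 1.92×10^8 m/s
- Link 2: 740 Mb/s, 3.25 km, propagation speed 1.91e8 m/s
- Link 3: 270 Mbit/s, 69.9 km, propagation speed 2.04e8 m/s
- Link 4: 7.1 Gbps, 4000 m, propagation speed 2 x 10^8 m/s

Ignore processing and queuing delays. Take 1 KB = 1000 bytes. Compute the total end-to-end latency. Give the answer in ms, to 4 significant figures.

1.040 ms

L = 88000 bits.
Transmission delays (L/R per hop): 0.157143, 0.118919, 0.325926, 0.0123944 ms; sum = 0.614382 ms.
Propagation delays (d/s per hop): 0.0458333, 0.0170157, 0.342647, 0.02 ms; sum = 0.425496 ms.
End-to-end = 1.040 ms.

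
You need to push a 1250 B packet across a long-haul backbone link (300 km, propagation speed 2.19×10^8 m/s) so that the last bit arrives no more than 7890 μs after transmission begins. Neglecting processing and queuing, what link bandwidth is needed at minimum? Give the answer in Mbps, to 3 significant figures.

1.53 Mbps

L = 10000 bits.
Propagation delay = 300000 / 219000000 = 1369.86 μs.
Transmission budget = 7890 − 1369.86 = 6520.14 μs.
R ≥ L / t_tx = 10000 bits / 0.00652014 s = 1.53 Mbps.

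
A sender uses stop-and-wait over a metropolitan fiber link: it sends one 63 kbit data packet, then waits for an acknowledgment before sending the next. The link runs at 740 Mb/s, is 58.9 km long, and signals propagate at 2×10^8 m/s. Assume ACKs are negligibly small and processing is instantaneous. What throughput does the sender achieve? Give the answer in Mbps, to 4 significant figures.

93.45 Mbps

t_tx = L/R = 63000/740000000 = 8.51351e-05 s.
t_prop = 58900/200000000 = 0.0002945 s; RTT = 0.000589 s.
Cycle = t_tx + RTT = 0.000674135 s.
Throughput = L / cycle = 63000 / 0.000674135 = 93.45 Mbps.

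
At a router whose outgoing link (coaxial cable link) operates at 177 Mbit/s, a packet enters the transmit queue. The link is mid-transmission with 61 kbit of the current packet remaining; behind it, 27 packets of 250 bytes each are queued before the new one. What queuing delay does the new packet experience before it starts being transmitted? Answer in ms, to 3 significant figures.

0.650 ms

Each queued packet: L/R = 2000/177000000 = 0.0112994 ms.
27 queued → 0.305085 ms.
Plus remaining 61000 bits of current packet: 0.344633 ms.
Queuing delay = 0.650 ms.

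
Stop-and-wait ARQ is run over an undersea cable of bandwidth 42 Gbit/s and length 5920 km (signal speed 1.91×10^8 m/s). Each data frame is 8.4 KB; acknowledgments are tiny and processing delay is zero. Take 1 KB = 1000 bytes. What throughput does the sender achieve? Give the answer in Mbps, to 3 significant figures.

t_tx = L/R = 67200/42000000000 = 1.6e-06 s.
t_prop = 5920000/191000000 = 0.0309948 s; RTT = 0.0619895 s.
Cycle = t_tx + RTT = 0.0619911 s.
Throughput = L / cycle = 67200 / 0.0619911 = 1.08 Mbps.

1.08 Mbps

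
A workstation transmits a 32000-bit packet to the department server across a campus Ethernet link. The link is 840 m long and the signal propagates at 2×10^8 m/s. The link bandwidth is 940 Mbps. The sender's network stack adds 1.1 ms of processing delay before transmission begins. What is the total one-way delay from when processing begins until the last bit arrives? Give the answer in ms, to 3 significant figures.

1.14 ms

Transmission delay = L/R = 32000 / 940000000 = 0.0340426 ms.
Propagation delay = d/s = 840 m / 200000000 m/s = 0.0042 ms.
Plus processing delay 1.1 ms = 1.1 ms.
Total = 1.14 ms.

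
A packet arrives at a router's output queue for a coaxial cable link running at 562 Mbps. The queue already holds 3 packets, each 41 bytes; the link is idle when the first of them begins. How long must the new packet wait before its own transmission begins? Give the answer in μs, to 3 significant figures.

1.75 μs

Each queued packet: L/R = 328/562000000 = 0.58363 μs.
3 queued → 1.75089 μs.
Queuing delay = 1.75 μs.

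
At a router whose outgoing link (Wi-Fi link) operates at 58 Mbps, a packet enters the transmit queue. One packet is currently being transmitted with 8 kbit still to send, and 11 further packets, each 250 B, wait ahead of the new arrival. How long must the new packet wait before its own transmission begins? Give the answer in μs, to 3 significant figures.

Each queued packet: L/R = 2000/58000000 = 34.4828 μs.
11 queued → 379.31 μs.
Plus remaining 8000 bits of current packet: 137.931 μs.
Queuing delay = 517 μs.

517 μs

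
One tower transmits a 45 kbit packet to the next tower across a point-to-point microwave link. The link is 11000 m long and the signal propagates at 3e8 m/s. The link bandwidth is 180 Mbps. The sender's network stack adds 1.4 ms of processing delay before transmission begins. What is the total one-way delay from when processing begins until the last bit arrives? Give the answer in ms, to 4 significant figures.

L = 45000 bits.
Transmission delay = L/R = 45000 / 180000000 = 0.25 ms.
Propagation delay = d/s = 11000 m / 300000000 m/s = 0.0366667 ms.
Plus processing delay 1.4 ms = 1.4 ms.
Total = 1.687 ms.

1.687 ms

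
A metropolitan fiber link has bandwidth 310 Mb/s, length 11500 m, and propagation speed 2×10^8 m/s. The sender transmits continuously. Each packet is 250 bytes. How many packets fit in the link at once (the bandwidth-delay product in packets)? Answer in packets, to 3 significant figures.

Propagation delay = 11500 / 200000000 = 5.75e-05 s.
BDP = R × t_prop = 310000000 × 5.75e-05 = 17825 bits.
In packets of 2000 bits: 8.91 packets.

8.91 packets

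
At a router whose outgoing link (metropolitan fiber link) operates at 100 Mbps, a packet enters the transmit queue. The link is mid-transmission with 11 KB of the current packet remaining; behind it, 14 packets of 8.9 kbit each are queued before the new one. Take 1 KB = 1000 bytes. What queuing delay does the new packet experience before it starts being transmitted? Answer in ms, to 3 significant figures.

Each queued packet: L/R = 8900/100000000 = 0.089 ms.
14 queued → 1.246 ms.
Plus remaining 88000 bits of current packet: 0.88 ms.
Queuing delay = 2.13 ms.

2.13 ms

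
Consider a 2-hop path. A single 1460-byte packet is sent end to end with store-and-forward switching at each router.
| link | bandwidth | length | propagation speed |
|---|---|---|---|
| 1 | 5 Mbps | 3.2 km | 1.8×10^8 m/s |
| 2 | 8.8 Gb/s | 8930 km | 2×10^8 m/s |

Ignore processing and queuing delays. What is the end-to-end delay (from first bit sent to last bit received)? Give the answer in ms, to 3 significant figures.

47.0 ms

L = 1460 × 8 = 11680 bits.
Transmission delays (L/R per hop): 2.336, 0.00132727 ms; sum = 2.33733 ms.
Propagation delays (d/s per hop): 0.0177778, 44.65 ms; sum = 44.6678 ms.
End-to-end = 47.0 ms.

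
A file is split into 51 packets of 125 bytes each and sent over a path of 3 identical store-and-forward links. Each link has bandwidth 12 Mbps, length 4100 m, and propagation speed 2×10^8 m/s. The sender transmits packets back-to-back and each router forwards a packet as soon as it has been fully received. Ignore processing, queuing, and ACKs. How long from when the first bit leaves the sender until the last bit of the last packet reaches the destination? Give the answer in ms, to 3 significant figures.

Per-hop transmission t_tx = L/R = 1000/12000000 = 0.0833333 ms.
Per-hop propagation t_prop = 4100/200000000 = 0.0205 ms.
Pipeline fill: first packet needs 3·t_tx to clear all hops; remaining 50 packets each add one t_tx.
Total = (3+51-1)·t_tx + 3·t_prop = 53·0.0833333 + 3·0.0205 = 4.48 ms.

4.48 ms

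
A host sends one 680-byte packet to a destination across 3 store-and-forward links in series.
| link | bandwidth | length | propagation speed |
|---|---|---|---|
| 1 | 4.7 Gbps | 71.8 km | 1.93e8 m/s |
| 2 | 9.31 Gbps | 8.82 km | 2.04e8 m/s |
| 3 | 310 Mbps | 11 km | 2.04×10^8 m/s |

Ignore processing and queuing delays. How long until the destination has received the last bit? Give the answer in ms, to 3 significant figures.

L = 680 × 8 = 5440 bits.
Transmission delays (L/R per hop): 0.00115745, 0.000584318, 0.0175484 ms; sum = 0.0192902 ms.
Propagation delays (d/s per hop): 0.372021, 0.0432353, 0.0539216 ms; sum = 0.469178 ms.
End-to-end = 0.488 ms.

0.488 ms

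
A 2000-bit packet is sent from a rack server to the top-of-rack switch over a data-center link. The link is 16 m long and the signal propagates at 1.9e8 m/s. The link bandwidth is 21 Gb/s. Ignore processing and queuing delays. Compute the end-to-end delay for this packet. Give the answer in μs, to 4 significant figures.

Transmission delay = L/R = 2000 / 21000000000 = 0.0952381 μs.
Propagation delay = d/s = 16 m / 190000000 m/s = 0.0842105 μs.
Total = 0.1794 μs.

0.1794 μs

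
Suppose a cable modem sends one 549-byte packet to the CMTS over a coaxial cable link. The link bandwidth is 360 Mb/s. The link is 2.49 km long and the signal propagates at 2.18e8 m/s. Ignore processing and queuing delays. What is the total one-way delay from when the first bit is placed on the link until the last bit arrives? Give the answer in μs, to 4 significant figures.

23.62 μs

L = 549 × 8 = 4392 bits.
Transmission delay = L/R = 4392 / 360000000 = 12.2 μs.
Propagation delay = d/s = 2490 m / 2.18e+08 m/s = 11.422 μs.
Total = 23.62 μs.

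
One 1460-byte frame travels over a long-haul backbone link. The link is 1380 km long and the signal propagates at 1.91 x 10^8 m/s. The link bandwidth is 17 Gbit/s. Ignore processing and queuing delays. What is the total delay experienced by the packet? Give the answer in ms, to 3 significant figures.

7.23 ms

L = 1460 × 8 = 11680 bits.
Transmission delay = L/R = 11680 / 17000000000 = 0.000687059 ms.
Propagation delay = d/s = 1380000 m / 191000000 m/s = 7.22513 ms.
Total = 7.23 ms.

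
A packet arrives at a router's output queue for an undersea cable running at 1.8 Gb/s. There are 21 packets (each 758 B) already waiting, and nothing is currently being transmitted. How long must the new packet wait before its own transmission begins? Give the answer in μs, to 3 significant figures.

Each queued packet: L/R = 6064/1800000000 = 3.36889 μs.
21 queued → 70.7467 μs.
Queuing delay = 70.7 μs.

70.7 μs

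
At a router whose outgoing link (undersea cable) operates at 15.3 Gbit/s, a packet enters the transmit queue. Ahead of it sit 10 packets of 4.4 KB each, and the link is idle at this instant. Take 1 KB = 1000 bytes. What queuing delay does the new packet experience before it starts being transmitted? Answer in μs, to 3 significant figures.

Each queued packet: L/R = 35200/15300000000 = 2.30065 μs.
10 queued → 23.0065 μs.
Queuing delay = 23.0 μs.

23.0 μs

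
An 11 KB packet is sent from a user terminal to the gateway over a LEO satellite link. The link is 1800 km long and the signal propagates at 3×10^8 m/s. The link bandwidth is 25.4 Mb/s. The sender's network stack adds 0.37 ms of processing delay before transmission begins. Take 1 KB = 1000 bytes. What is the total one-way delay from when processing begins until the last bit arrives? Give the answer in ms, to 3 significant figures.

L = 88000 bits.
Transmission delay = L/R = 88000 / 25400000 = 3.46457 ms.
Propagation delay = d/s = 1800000 m / 300000000 m/s = 6 ms.
Plus processing delay 0.37 ms = 0.37 ms.
Total = 9.83 ms.

9.83 ms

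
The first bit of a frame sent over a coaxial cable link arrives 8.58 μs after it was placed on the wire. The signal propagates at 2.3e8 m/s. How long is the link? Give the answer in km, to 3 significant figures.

1.97 km

d = s × t_prop = 2.3e+08 × 8.58e-06 = 1.97 km.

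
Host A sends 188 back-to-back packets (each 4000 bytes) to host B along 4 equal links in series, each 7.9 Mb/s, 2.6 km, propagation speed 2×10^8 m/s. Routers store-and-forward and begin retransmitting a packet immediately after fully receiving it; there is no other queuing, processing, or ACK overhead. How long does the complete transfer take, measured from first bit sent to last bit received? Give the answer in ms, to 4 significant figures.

Per-hop transmission t_tx = L/R = 32000/7900000 = 4.05063 ms.
Per-hop propagation t_prop = 2600/200000000 = 0.013 ms.
Pipeline fill: first packet needs 4·t_tx to clear all hops; remaining 187 packets each add one t_tx.
Total = (4+188-1)·t_tx + 4·t_prop = 191·4.05063 + 4·0.013 = 773.7 ms.

773.7 ms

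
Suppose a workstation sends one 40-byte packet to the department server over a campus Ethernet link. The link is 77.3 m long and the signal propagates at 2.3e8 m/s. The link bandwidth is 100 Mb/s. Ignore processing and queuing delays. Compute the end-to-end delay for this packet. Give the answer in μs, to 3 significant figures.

L = 40 × 8 = 320 bits.
Transmission delay = L/R = 320 / 100000000 = 3.2 μs.
Propagation delay = d/s = 77.3 m / 2.3e+08 m/s = 0.336087 μs.
Total = 3.54 μs.

3.54 μs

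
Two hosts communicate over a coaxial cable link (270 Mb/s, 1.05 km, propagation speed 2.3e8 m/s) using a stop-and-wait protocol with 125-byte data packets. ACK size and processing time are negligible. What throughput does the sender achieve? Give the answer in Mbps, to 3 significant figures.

t_tx = L/R = 1000/270000000 = 3.7037e-06 s.
t_prop = 1050/2.3e+08 = 4.56522e-06 s; RTT = 9.13043e-06 s.
Cycle = t_tx + RTT = 1.28341e-05 s.
Throughput = L / cycle = 1000 / 1.28341e-05 = 77.9 Mbps.

77.9 Mbps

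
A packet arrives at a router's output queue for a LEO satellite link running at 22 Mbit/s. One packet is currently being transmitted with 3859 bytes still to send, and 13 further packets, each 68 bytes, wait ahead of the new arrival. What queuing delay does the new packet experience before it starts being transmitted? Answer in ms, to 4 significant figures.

Each queued packet: L/R = 544/22000000 = 0.0247273 ms.
13 queued → 0.321455 ms.
Plus remaining 30872 bits of current packet: 1.40327 ms.
Queuing delay = 1.725 ms.

1.725 ms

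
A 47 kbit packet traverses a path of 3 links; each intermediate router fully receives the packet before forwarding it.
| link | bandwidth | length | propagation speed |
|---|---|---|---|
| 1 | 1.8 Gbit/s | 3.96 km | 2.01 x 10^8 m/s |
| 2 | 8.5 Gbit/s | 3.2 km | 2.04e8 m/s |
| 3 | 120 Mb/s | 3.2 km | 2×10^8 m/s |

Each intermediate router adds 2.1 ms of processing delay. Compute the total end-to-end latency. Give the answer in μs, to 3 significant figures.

L = 47000 bits.
Transmission delays (L/R per hop): 26.1111, 5.52941, 391.667 μs; sum = 423.307 μs.
Propagation delays (d/s per hop): 19.7015, 15.6863, 16 μs; sum = 51.3878 μs.
Processing at 2 router(s): 2 × 2.1 ms = 4200 μs.
End-to-end = 4670 μs.

4670 μs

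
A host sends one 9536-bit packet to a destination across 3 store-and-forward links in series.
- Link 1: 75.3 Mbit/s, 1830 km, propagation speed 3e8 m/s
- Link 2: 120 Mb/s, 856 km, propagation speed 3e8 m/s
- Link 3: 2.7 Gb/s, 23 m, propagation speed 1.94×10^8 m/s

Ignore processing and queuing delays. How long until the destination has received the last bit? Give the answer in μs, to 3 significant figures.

9160 μs

Transmission delays (L/R per hop): 126.64, 79.4667, 3.53185 μs; sum = 209.639 μs.
Propagation delays (d/s per hop): 6100, 2853.33, 0.118557 μs; sum = 8953.45 μs.
End-to-end = 9160 μs.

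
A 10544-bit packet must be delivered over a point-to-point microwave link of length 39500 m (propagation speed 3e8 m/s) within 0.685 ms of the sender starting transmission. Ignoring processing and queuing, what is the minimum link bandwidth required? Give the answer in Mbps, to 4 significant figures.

Propagation delay = 39500 / 300000000 = 0.131667 ms.
Transmission budget = 0.685 − 0.131667 = 0.553333 ms.
R ≥ L / t_tx = 10544 bits / 0.000553333 s = 19.06 Mbps.

19.06 Mbps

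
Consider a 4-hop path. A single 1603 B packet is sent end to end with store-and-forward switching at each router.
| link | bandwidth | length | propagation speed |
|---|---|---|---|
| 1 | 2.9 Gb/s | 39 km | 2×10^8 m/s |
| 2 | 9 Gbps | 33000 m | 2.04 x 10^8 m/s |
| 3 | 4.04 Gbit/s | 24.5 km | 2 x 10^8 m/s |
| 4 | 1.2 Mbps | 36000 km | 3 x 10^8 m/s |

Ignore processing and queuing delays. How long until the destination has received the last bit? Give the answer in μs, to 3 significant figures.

L = 1603 × 8 = 12824 bits.
Transmission delays (L/R per hop): 4.42207, 1.42489, 3.17426, 10686.7 μs; sum = 10695.7 μs.
Propagation delays (d/s per hop): 195, 161.765, 122.5, 120000 μs; sum = 120479 μs.
End-to-end = 131000 μs.

131000 μs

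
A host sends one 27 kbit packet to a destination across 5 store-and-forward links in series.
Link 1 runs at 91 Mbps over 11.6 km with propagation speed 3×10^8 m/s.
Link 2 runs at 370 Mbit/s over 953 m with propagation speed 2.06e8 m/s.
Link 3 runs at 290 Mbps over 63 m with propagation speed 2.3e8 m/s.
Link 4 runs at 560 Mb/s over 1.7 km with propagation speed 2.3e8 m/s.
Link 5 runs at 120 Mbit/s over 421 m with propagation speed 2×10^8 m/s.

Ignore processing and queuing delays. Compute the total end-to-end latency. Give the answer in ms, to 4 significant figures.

0.7891 ms

L = 27000 bits.
Transmission delays (L/R per hop): 0.296703, 0.072973, 0.0931034, 0.0482143, 0.225 ms; sum = 0.735994 ms.
Propagation delays (d/s per hop): 0.0386667, 0.00462621, 0.000273913, 0.0073913, 0.002105 ms; sum = 0.0530631 ms.
End-to-end = 0.7891 ms.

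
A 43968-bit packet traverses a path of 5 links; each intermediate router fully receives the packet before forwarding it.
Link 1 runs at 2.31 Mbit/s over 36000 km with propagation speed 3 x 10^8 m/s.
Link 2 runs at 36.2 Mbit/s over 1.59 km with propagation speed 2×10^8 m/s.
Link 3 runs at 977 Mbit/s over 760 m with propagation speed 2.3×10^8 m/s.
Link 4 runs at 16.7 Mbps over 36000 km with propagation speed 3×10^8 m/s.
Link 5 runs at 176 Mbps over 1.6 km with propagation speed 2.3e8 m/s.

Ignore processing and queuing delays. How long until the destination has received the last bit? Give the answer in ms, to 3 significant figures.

263 ms

Transmission delays (L/R per hop): 19.0338, 1.21459, 0.0450031, 2.63281, 0.249818 ms; sum = 23.176 ms.
Propagation delays (d/s per hop): 120, 0.00795, 0.00330435, 120, 0.00695652 ms; sum = 240.018 ms.
End-to-end = 263 ms.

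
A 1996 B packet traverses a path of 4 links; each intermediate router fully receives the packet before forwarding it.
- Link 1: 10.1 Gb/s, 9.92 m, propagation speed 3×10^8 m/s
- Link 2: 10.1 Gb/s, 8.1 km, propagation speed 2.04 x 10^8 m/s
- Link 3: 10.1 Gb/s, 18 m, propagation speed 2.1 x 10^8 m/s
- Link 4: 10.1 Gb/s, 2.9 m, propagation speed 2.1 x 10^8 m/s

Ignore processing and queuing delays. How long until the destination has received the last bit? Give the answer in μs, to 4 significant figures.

L = 1996 × 8 = 15968 bits.
Transmission delay per hop = L/R = 15968/10100000000 = 1.58099 μs; 4 hops → 6.32396 μs.
Propagation delays (d/s per hop): 0.0330667, 39.7059, 0.0857143, 0.0138095 μs; sum = 39.8385 μs.
End-to-end = 46.16 μs.

46.16 μs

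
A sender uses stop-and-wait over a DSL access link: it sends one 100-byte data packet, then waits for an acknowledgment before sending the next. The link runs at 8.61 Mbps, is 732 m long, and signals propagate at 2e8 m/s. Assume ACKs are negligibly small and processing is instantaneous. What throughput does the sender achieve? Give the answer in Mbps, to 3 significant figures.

t_tx = L/R = 800/8610000 = 9.29152e-05 s.
t_prop = 732/200000000 = 3.66e-06 s; RTT = 7.32e-06 s.
Cycle = t_tx + RTT = 0.000100235 s.
Throughput = L / cycle = 800 / 0.000100235 = 7.98 Mbps.

7.98 Mbps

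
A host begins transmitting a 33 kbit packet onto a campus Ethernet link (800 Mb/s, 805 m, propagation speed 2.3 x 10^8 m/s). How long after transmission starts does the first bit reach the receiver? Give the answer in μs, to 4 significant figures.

3.500 μs

First bit experiences only propagation delay: d/s = 805/2.3e+08 = 3.500 μs.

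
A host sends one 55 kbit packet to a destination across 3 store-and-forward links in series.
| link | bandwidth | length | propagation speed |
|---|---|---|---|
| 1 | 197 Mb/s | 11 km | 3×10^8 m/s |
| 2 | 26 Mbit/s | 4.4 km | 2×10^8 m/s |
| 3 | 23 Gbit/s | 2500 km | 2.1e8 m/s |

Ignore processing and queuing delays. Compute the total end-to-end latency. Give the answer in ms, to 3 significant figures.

L = 55000 bits.
Transmission delays (L/R per hop): 0.279188, 2.11538, 0.0023913 ms; sum = 2.39696 ms.
Propagation delays (d/s per hop): 0.0366667, 0.022, 11.9048 ms; sum = 11.9634 ms.
End-to-end = 14.4 ms.

14.4 ms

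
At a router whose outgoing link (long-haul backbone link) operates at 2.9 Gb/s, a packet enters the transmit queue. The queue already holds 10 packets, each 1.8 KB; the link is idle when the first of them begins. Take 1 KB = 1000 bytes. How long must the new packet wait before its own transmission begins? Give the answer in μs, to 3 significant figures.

49.7 μs

Each queued packet: L/R = 14400/2900000000 = 4.96552 μs.
10 queued → 49.6552 μs.
Queuing delay = 49.7 μs.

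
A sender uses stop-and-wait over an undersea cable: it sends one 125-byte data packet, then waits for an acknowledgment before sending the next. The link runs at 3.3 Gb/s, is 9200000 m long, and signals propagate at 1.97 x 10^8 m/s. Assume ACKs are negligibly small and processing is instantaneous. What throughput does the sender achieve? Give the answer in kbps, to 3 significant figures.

t_tx = L/R = 1000/3300000000 = 3.0303e-07 s.
t_prop = 9200000/197000000 = 0.0467005 s; RTT = 0.093401 s.
Cycle = t_tx + RTT = 0.0934013 s.
Throughput = L / cycle = 1000 / 0.0934013 = 10.7 kbps.

10.7 kbps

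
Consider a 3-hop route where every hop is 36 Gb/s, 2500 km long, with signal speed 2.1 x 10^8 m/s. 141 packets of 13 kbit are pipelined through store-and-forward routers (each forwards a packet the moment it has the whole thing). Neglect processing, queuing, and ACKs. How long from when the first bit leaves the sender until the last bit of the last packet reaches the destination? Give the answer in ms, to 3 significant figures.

Per-hop transmission t_tx = L/R = 13000/36000000000 = 0.000361111 ms.
Per-hop propagation t_prop = 2500000/210000000 = 11.9048 ms.
Pipeline fill: first packet needs 3·t_tx to clear all hops; remaining 140 packets each add one t_tx.
Total = (3+141-1)·t_tx + 3·t_prop = 143·0.000361111 + 3·11.9048 = 35.8 ms.

35.8 ms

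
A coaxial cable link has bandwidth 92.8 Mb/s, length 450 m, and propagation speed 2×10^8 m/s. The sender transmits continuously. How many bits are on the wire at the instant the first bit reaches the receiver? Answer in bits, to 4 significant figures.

Propagation delay = 450 / 200000000 = 2.25e-06 s.
BDP = R × t_prop = 92800000 × 2.25e-06 = 208.8 bits.

208.8 bits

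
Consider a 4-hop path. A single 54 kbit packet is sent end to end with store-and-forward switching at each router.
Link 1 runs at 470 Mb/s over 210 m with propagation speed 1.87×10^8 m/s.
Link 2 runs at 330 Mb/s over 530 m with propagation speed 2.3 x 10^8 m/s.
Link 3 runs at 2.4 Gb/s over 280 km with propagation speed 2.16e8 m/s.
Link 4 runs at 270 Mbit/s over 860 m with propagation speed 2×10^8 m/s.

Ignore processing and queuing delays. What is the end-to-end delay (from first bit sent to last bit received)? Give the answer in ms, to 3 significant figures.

L = 54000 bits.
Transmission delays (L/R per hop): 0.114894, 0.163636, 0.0225, 0.2 ms; sum = 0.50103 ms.
Propagation delays (d/s per hop): 0.00112299, 0.00230435, 1.2963, 0.0043 ms; sum = 1.30402 ms.
End-to-end = 1.81 ms.

1.81 ms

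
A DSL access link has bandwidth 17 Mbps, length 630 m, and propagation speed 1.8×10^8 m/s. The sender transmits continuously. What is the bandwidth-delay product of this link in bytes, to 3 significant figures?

7.44 bytes

Propagation delay = 630 / 180000000 = 3.5e-06 s.
BDP = R × t_prop = 17000000 × 3.5e-06 = 59.5 bits.
In bytes: 59.5/8 = 7.44 bytes.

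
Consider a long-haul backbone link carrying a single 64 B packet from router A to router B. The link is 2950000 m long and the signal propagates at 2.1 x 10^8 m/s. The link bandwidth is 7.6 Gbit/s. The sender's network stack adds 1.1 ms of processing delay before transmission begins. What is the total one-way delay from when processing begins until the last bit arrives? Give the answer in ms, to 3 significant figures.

15.1 ms

L = 64 × 8 = 512 bits.
Transmission delay = L/R = 512 / 7600000000 = 6.73684e-05 ms.
Propagation delay = d/s = 2950000 m / 210000000 m/s = 14.0476 ms.
Plus processing delay 1.1 ms = 1.1 ms.
Total = 15.1 ms.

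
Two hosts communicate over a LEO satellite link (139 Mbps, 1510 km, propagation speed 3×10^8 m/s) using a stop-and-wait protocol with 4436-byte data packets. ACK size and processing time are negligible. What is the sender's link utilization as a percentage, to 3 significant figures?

t_tx = L/R = 35488/139000000 = 0.000255309 s.
t_prop = 1510000/300000000 = 0.00503333 s; RTT = 0.0100667 s.
Cycle = t_tx + RTT = 0.010322 s.
Utilization = t_tx / cycle = 0.000255309/0.010322 = 2.47 %.

2.47 %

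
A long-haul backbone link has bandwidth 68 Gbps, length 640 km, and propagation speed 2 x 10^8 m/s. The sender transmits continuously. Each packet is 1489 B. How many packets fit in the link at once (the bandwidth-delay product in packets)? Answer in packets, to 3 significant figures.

18300 packets

Propagation delay = 640000 / 200000000 = 0.0032 s.
BDP = R × t_prop = 68000000000 × 0.0032 = 217600000 bits.
In packets of 11912 bits: 18300 packets.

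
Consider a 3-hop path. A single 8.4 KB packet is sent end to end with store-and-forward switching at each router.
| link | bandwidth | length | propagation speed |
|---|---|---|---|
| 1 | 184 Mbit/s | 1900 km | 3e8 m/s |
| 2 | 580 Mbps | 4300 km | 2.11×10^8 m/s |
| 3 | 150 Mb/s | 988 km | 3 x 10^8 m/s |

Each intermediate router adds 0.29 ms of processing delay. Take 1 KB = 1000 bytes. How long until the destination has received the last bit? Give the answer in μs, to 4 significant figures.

31510 μs

L = 67200 bits.
Transmission delays (L/R per hop): 365.217, 115.862, 448 μs; sum = 929.079 μs.
Propagation delays (d/s per hop): 6333.33, 20379.1, 3293.33 μs; sum = 30005.8 μs.
Processing at 2 router(s): 2 × 0.29 ms = 580 μs.
End-to-end = 31510 μs.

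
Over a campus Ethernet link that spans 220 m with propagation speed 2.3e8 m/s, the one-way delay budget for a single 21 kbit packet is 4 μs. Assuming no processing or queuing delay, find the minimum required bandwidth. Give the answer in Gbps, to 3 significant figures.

Propagation delay = 220 / 2.3e+08 = 0.956522 μs.
Transmission budget = 4 − 0.956522 = 3.04348 μs.
R ≥ L / t_tx = 21000 bits / 3.04348e-06 s = 6.90 Gbps.

6.90 Gbps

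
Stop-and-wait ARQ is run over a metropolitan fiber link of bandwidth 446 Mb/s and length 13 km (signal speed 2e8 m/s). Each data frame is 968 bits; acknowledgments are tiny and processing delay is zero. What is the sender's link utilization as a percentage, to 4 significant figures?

1.642 %

t_tx = L/R = 968/446000000 = 2.1704e-06 s.
t_prop = 13000/200000000 = 6.5e-05 s; RTT = 0.00013 s.
Cycle = t_tx + RTT = 0.00013217 s.
Utilization = t_tx / cycle = 2.1704e-06/0.00013217 = 1.642 %.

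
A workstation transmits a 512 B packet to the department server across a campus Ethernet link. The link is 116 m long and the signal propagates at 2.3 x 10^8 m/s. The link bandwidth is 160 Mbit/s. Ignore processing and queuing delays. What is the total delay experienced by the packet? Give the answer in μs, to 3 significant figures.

L = 512 × 8 = 4096 bits.
Transmission delay = L/R = 4096 / 160000000 = 25.6 μs.
Propagation delay = d/s = 116 m / 2.3e+08 m/s = 0.504348 μs.
Total = 26.1 μs.

26.1 μs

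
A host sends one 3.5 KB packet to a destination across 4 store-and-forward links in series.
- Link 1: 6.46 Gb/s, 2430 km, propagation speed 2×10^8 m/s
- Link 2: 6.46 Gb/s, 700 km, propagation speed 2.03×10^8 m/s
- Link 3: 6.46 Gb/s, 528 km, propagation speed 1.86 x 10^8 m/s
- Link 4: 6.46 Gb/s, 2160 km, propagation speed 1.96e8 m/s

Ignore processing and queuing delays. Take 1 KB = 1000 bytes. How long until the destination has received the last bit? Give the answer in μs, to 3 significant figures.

29500 μs

L = 28000 bits.
Transmission delay per hop = L/R = 28000/6460000000 = 4.33437 μs; 4 hops → 17.3375 μs.
Propagation delays (d/s per hop): 12150, 3448.28, 2838.71, 11020.4 μs; sum = 29457.4 μs.
End-to-end = 29500 μs.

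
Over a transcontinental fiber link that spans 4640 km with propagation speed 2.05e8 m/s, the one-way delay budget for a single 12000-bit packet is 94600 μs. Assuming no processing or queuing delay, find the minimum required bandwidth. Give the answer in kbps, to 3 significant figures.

167 kbps

Propagation delay = 4640000 / 2.05e+08 = 22634.1 μs.
Transmission budget = 94600 − 22634.1 = 71965.9 μs.
R ≥ L / t_tx = 12000 bits / 0.0719659 s = 167 kbps.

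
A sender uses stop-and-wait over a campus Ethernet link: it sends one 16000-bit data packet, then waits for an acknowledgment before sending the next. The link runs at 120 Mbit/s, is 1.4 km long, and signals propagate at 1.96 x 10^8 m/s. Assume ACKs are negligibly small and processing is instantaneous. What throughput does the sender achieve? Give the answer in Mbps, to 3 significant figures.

t_tx = L/R = 16000/120000000 = 0.000133333 s.
t_prop = 1400/196000000 = 7.14286e-06 s; RTT = 1.42857e-05 s.
Cycle = t_tx + RTT = 0.000147619 s.
Throughput = L / cycle = 16000 / 0.000147619 = 108 Mbps.

108 Mbps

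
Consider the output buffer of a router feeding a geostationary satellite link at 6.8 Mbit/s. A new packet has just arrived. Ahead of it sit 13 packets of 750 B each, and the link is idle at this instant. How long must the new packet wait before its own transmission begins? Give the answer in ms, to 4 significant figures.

Each queued packet: L/R = 6000/6800000 = 0.882353 ms.
13 queued → 11.4706 ms.
Queuing delay = 11.47 ms.

11.47 ms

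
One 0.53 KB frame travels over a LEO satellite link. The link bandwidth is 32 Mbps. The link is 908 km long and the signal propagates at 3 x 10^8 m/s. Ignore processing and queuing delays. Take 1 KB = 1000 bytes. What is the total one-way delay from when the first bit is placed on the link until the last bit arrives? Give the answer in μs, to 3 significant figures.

L = 4240 bits.
Transmission delay = L/R = 4240 / 32000000 = 132.5 μs.
Propagation delay = d/s = 908000 m / 300000000 m/s = 3026.67 μs.
Total = 3160 μs.

3160 μs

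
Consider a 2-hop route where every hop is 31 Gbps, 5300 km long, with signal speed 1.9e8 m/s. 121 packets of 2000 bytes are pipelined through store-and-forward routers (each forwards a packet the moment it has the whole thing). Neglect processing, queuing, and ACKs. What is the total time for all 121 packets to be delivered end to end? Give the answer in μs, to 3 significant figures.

55900 μs

Per-hop transmission t_tx = L/R = 16000/31000000000 = 0.516129 μs.
Per-hop propagation t_prop = 5300000/190000000 = 27894.7 μs.
Pipeline fill: first packet needs 2·t_tx to clear all hops; remaining 120 packets each add one t_tx.
Total = (2+121-1)·t_tx + 2·t_prop = 122·0.516129 + 2·27894.7 = 55900 μs.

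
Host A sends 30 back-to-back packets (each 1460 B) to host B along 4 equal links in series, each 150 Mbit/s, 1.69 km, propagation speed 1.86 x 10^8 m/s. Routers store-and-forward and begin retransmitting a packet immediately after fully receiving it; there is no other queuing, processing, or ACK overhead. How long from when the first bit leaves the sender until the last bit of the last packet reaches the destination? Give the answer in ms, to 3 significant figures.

Per-hop transmission t_tx = L/R = 11680/150000000 = 0.0778667 ms.
Per-hop propagation t_prop = 1690/186000000 = 0.00908602 ms.
Pipeline fill: first packet needs 4·t_tx to clear all hops; remaining 29 packets each add one t_tx.
Total = (4+30-1)·t_tx + 4·t_prop = 33·0.0778667 + 4·0.00908602 = 2.61 ms.

2.61 ms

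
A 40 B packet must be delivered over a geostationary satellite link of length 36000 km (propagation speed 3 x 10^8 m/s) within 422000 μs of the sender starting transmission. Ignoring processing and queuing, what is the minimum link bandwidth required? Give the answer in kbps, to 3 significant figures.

L = 320 bits.
Propagation delay = 36000000 / 300000000 = 120000 μs.
Transmission budget = 422000 − 120000 = 302000 μs.
R ≥ L / t_tx = 320 bits / 0.302 s = 1.06 kbps.

1.06 kbps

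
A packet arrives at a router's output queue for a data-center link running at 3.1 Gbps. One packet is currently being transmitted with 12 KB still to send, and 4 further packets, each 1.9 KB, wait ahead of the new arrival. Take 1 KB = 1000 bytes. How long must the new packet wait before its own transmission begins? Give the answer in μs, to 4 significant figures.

50.58 μs

Each queued packet: L/R = 15200/3100000000 = 4.90323 μs.
4 queued → 19.6129 μs.
Plus remaining 96000 bits of current packet: 30.9677 μs.
Queuing delay = 50.58 μs.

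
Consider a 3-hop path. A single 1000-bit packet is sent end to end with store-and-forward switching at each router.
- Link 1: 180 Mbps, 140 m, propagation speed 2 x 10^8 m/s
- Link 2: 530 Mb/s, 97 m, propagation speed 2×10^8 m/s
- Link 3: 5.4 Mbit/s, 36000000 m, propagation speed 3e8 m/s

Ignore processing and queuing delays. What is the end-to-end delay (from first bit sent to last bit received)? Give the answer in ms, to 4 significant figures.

120.2 ms

Transmission delays (L/R per hop): 0.00555556, 0.00188679, 0.185185 ms; sum = 0.192628 ms.
Propagation delays (d/s per hop): 0.0007, 0.000485, 120 ms; sum = 120.001 ms.
End-to-end = 120.2 ms.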